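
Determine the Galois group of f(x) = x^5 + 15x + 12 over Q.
The polynomial f is an irreducible quintic over Q, so G = Gal(f/Q) is a transitive subgroup of S_5: one of C_5 (5T1, order 5), D_5 (5T2, order 10), F_20 (5T3, order 20), A_5 (5T4, order 60) or S_5 (5T5, order 120). The discriminant of f is 259200000, which is not a perfect square, so G is not contained in A_5. The transitive groups of degree 5 not contained in A_5 are: F_20 (5T3, order 20), S_5 (5T5, order 120). By Dedekind's theorem, for a prime p not dividing disc(f) the degrees of the irreducible factors of f mod p form the cycle type of an element of G. Factoring f modulo the 18 such primes p <= 73 (skipping 2, 3, 5, which divide the discriminant), each new pattern first appears at: mod 7: f = (x + 6)(x^4 + x^3 + x^2 + x + 2), pattern 4+1; mod 11: f = (x + 6)(x^2 + 2x + 10)(x^2 + 3x + 9), pattern 2+2+1; mod 19: f = (x^5 + 15x + 12), pattern 5. No other pattern occurs in this range, so the set of observed cycle types is {4+1, 2+2+1, 5}. The candidates containing elements of all these cycle types are F_20 (5T3) of order 20, S_5 (5T5) of order 120; the others are excluded. The observed types are precisely the cycle types that occur in F_20 (5T3) (apart from the identity). Each of the other remaining candidates has further cycle types, and by the Chebotarev density theorem the matching factorization patterns would occur for a proportion of primes equal to their share of the group: S_5 (5T5) additionally contains elements of type 3+2, 3+1+1, 2+1+1+1 (50 of its 120 elements, about 42% of primes). None of the 18 primes tested shows any such pattern (for each of these groups the chance of that is below 10^-4), which rules them out. Hence G = F_20 (5T3), of order 20.

F_20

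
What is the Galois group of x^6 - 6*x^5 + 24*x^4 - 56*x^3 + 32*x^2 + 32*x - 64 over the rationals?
S_4

The polynomial f is an irreducible sextic over Q, so G = Gal(f/Q) is one of the 16 transitive subgroups 6T1, ..., 6T16 of S_6. The discriminant of f is 870211913777152, which is not a perfect square, so G is not contained in A_6. The transitive groups of degree 6 not contained in A_6 are: C_6 (6T1, order 6), S_3 (6T2, order 6), D_6 (6T3, order 12), C_3 x S_3 (6T5, order 18), A_4 x C_2 (6T6, order 24), S_4 (6T8, order 24), S_3 x S_3 (6T9, order 36), S_4 x C_2 (6T11, order 48), (S_3 x S_3) : C_2 (6T13, order 72), PGL(2,5) (6T14, order 120), S_6 (6T16, order 720). By Dedekind's theorem, for a prime p not dividing disc(f) the degrees of the irreducible factors of f mod p form the cycle type of an element of G. Factoring f modulo the 22 such primes p <= 89 (skipping 2, 37, which divide the discriminant), each new pattern first appears at: mod 3: f = (x^3 + x^2 + 2)(x^3 + 2x^2 + x + 1), pattern 3+3; mod 5: f = (x^2 + 2)(x^2 + x + 1)(x^2 + 3x + 3), pattern 2+2+2; mod 17: f = (x + 2)(x + 13)(x^4 + 13x^3 + 7x^2 + 11x + 8), pattern 4+1+1; mod 67: f = (x + 8)(x + 57)(x^2 + 65x + 26)(x^2 + 65x + 66), pattern 2+2+1+1. No other pattern occurs in this range, so the set of observed cycle types is {3+3, 2+2+2, 4+1+1, 2+2+1+1}. The candidates containing elements of all these cycle types are S_4 (6T8) of order 24, S_4 x C_2 (6T11) of order 48, PGL(2,5) (6T14) of order 120, S_6 (6T16) of order 720; the others are excluded. The observed types are precisely the cycle types that occur in S_4 (6T8) (apart from the identity). Each of the other remaining candidates has further cycle types, and by the Chebotarev density theorem the matching factorization patterns would occur for a proportion of primes equal to their share of the group: S_4 x C_2 (6T11) additionally contains elements of type 6, 4+2, 2+1+1+1+1 (17 of its 48 elements, about 35% of primes); PGL(2,5) (6T14) additionally contains elements of type 6, 5+1 (44 of its 120 elements, about 37% of primes); S_6 (6T16) additionally contains elements of type 6, 5+1, 4+2, 3+2+1, 3+1+1+1, 2+1+1+1+1 (529 of its 720 elements, about 73% of primes). None of the 22 primes tested shows any such pattern (for each of these groups the chance of that is below 10^-4), which rules them out. Hence G = S_4 (6T8), of order 24.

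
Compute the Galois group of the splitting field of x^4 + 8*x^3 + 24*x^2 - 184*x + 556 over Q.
4T4: A_4

The polynomial is an irreducible quartic over Q and its discriminant is 176319369216 = 419904^2, a perfect square, so the Galois group is contained in A_4. The resolvent cubic y^3 - 24*y^2 - 3696*y - 16064 is irreducible over Q. An irreducible resolvent with square discriminant gives A_4.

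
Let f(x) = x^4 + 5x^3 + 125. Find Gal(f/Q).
The polynomial is an irreducible quartic over Q and its discriminant is 236328125, which is not a perfect square, so the Galois group is not contained in A_4. The resolvent cubic y^3 - 500*y - 3125 has exactly one rational root, so the Galois group is C_4 or D_4. The quartic becomes reducible over Q(sqrt(disc)), so the group is C_4.

C_4, the cyclic group of order 4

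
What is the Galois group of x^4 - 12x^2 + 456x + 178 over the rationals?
4T3: D_4

The polynomial is an irreducible quartic over Q and its discriminant is -1229010962432, which is not a perfect square, so the Galois group is not contained in A_4. The resolvent cubic y^3 + 12*y^2 - 712*y - 216480 has exactly one rational root, so the Galois group is C_4 or D_4. The quartic remains irreducible over Q(sqrt(disc)), so the group is D_4.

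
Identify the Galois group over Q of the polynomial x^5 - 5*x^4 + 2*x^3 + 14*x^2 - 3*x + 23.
S_5

The polynomial f is an irreducible quintic over Q, so G = Gal(f/Q) is a transitive subgroup of S_5: one of C_5 (5T1, order 5), D_5 (5T2, order 10), F_20 (5T3, order 20), A_5 (5T4, order 60) or S_5 (5T5, order 120). The discriminant of f is 3008364544, which is not a perfect square, so G is not contained in A_5. The transitive groups of degree 5 not contained in A_5 are: F_20 (5T3, order 20), S_5 (5T5, order 120). By Dedekind's theorem, for a prime p not dividing disc(f) the degrees of the irreducible factors of f mod p form the cycle type of an element of G. Factoring f modulo the 3 such primes p <= 7 (skipping 2, which divides the discriminant), each new pattern first appears at: mod 3: f = (x^5 + x^4 + 2x^3 + 2x^2 + 2), pattern 5; mod 7: f = (x^2 + 2x + 5)(x^3 + 4x + 6), pattern 3+2. No other pattern occurs in this range, so the set of observed cycle types is {5, 3+2}. Among the candidates above, the only group containing elements of all these cycle types is S_5 (5T5) — F_20 (5T3) lacks at least one of them. Hence G = S_5 (5T5), of order 120.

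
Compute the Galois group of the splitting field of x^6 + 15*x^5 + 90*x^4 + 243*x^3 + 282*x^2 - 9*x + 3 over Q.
S_3 (order 6)

The polynomial f is an irreducible sextic over Q, so G = Gal(f/Q) is one of the 16 transitive subgroups 6T1, ..., 6T16 of S_6. The discriminant of f is -5781445621470000, which is not a perfect square, so G is not contained in A_6. The transitive groups of degree 6 not contained in A_6 are: C_6 (6T1, order 6), S_3 (6T2, order 6), D_6 (6T3, order 12), C_3 x S_3 (6T5, order 18), A_4 x C_2 (6T6, order 24), S_4 (6T8, order 24), S_3 x S_3 (6T9, order 36), S_4 x C_2 (6T11, order 48), (S_3 x S_3) : C_2 (6T13, order 72), PGL(2,5) (6T14, order 120), S_6 (6T16, order 720). By Dedekind's theorem, for a prime p not dividing disc(f) the degrees of the irreducible factors of f mod p form the cycle type of an element of G. Factoring f modulo the 23 such primes p <= 103 (skipping 2, 3, 5, 71, which divide the discriminant), each new pattern first appears at: mod 7: f = (x^3 + 3x^2 + 2x + 5)(x^3 + 5x^2 + 3x + 2), pattern 3+3; mod 11: f = (x^2 + 7x + 5)(x^2 + 9x + 10)(x^2 + 10x + 6), pattern 2+2+2; mod 31: f = (x + 4)(x + 12)(x + 16)(x + 21)(x + 27)(x + 28), pattern 1+1+1+1+1+1. No other pattern occurs in this range, so the set of observed cycle types is {3+3, 2+2+2, 1+1+1+1+1+1}. The candidates containing elements of all these cycle types are C_6 (6T1) of order 6, S_3 (6T2) of order 6, D_6 (6T3) of order 12, C_3 x S_3 (6T5) of order 18, A_4 x C_2 (6T6) of order 24, S_4 (6T8) of order 24, S_3 x S_3 (6T9) of order 36, S_4 x C_2 (6T11) of order 48, (S_3 x S_3) : C_2 (6T13) of order 72, PGL(2,5) (6T14) of order 120, S_6 (6T16) of order 720; the others are excluded. The observed types are precisely the cycle types that occur in S_3 (6T2). Each of the other remaining candidates has further cycle types, and by the Chebotarev density theorem the matching factorization patterns would occur for a proportion of primes equal to their share of the group: C_6 (6T1) additionally contains elements of type 6 (2 of its 6 elements, about 33% of primes); D_6 (6T3) additionally contains elements of type 6, 2+2+1+1 (5 of its 12 elements, about 42% of primes); C_3 x S_3 (6T5) additionally contains elements of type 6, 3+1+1+1 (10 of its 18 elements, about 56% of primes); A_4 x C_2 (6T6) additionally contains elements of type 6, 2+2+1+1, 2+1+1+1+1 (14 of its 24 elements, about 58% of primes); S_4 (6T8) additionally contains elements of type 4+1+1, 2+2+1+1 (9 of its 24 elements, about 38% of primes); S_3 x S_3 (6T9) additionally contains elements of type 6, 3+1+1+1, 2+2+1+1 (25 of its 36 elements, about 69% of primes); S_4 x C_2 (6T11) additionally contains elements of type 6, 4+2, 4+1+1, 2+2+1+1, 2+1+1+1+1 (32 of its 48 elements, about 67% of primes); (S_3 x S_3) : C_2 (6T13) additionally contains elements of type 6, 4+2, 3+2+1, 3+1+1+1, 2+2+1+1, 2+1+1+1+1 (61 of its 72 elements, about 85% of primes); PGL(2,5) (6T14) additionally contains elements of type 6, 5+1, 4+1+1, 2+2+1+1 (89 of its 120 elements, about 74% of primes); S_6 (6T16) additionally contains elements of type 6, 5+1, 4+2, 4+1+1, 3+2+1, 3+1+1+1, 2+2+1+1, 2+1+1+1+1 (664 of its 720 elements, about 92% of primes). None of the 23 primes tested shows any such pattern (for each of these groups the chance of that is below 10^-4), which rules them out. Hence G = S_3 (6T2), of order 6.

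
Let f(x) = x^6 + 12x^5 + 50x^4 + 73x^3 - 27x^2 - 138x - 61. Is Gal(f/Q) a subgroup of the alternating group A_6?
Yes

The polynomial is irreducible of degree 6 over Q. Its discriminant is 30991489 = 5567^2, a perfect square. A Galois group lies in the alternating group exactly when the discriminant is a square in Q, so the Galois group (PSL(2,5)) is contained in A_6.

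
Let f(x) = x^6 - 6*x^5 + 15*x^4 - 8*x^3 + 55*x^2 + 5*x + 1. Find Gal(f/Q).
S_6

The polynomial f is an irreducible sextic over Q, so G = Gal(f/Q) is one of the 16 transitive subgroups 6T1, ..., 6T16 of S_6. The discriminant of f is -36128922636411, which is not a perfect square, so G is not contained in A_6. The transitive groups of degree 6 not contained in A_6 are: C_6 (6T1, order 6), S_3 (6T2, order 6), D_6 (6T3, order 12), C_3 x S_3 (6T5, order 18), A_4 x C_2 (6T6, order 24), S_4 (6T8, order 24), S_3 x S_3 (6T9, order 36), S_4 x C_2 (6T11, order 48), (S_3 x S_3) : C_2 (6T13, order 72), PGL(2,5) (6T14, order 120), S_6 (6T16, order 720). By Dedekind's theorem, for a prime p not dividing disc(f) the degrees of the irreducible factors of f mod p form the cycle type of an element of G. Factoring f modulo the 5 such primes p <= 17 (skipping 3, 11, which divide the discriminant), each new pattern first appears at: mod 2: f = (x^6 + x^4 + x^2 + x + 1), pattern 6; mod 5: f = (x^3 + x + 4)(x^3 + 4x^2 + 4x + 4), pattern 3+3; mod 7: f = (x + 6)(x^5 + 2x^4 + 3x^3 + 2x^2 + x + 6), pattern 5+1; mod 17: f = (x + 4)(x^2 + 16x + 1)(x^3 + 8x^2 + 11x + 13), pattern 3+2+1. No other pattern occurs in this range, so the set of observed cycle types is {6, 3+3, 5+1, 3+2+1}. Among the candidates above, the only group containing elements of all these cycle types is S_6 (6T16); every other candidate lacks at least one of them. Hence G = S_6 (6T16), of order 720.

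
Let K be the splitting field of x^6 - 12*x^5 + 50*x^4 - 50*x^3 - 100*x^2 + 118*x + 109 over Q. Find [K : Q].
36

The degree of the splitting field over Q equals the order of the Galois group, so first determine the group. The polynomial f is an irreducible sextic over Q, so G = Gal(f/Q) is one of the 16 transitive subgroups 6T1, ..., 6T16 of S_6. The discriminant of f is 38875225000000 = 6235000^2, a perfect square, so G is contained in A_6. The transitive groups of degree 6 contained in A_6 are: A_4 (6T4, order 12), S_4 (6T7, order 24), (C_3 x C_3) : C_4 (6T10, order 36), PSL(2,5) (6T12, order 60), A_6 (6T15, order 360). By Dedekind's theorem, for a prime p not dividing disc(f) the degrees of the irreducible factors of f mod p form the cycle type of an element of G. Factoring f modulo the 19 such primes p <= 83 (skipping 2, 5, 29, 43, which divide the discriminant), each new pattern first appears at: mod 3: f = (x^2 + 1)(x^4 + x^2 + x + 1), pattern 4+2; mod 11: f = (x^3 + x^2 + 7x + 5)(x^3 + 9x^2 + x + 2), pattern 3+3; mod 19: f = (x + 2)(x + 16)(x^2 + 2x + 18)(x^2 + 6x + 15), pattern 2+2+1+1; mod 61: f = (x + 17)(x + 35)(x + 38)(x^3 + 20x^2 + 10x + 50), pattern 3+1+1+1. No other pattern occurs in this range, so the set of observed cycle types is {4+2, 3+3, 2+2+1+1, 3+1+1+1}. The candidates containing elements of all these cycle types are (C_3 x C_3) : C_4 (6T10) of order 36, A_6 (6T15) of order 360; the others are excluded. The observed types are precisely the cycle types that occur in (C_3 x C_3) : C_4 (6T10) (apart from the identity). Each of the other remaining candidates has further cycle types, and by the Chebotarev density theorem the matching factorization patterns would occur for a proportion of primes equal to their share of the group: A_6 (6T15) additionally contains elements of type 5+1 (144 of its 360 elements, about 40% of primes). None of the 19 primes tested shows any such pattern (for each of these groups the chance of that is below 10^-4), which rules them out. Hence G = (C_3 x C_3) : C_4 (6T10), of order 36. The Galois group (C_3 x C_3) : C_4 (6T10) has order 36, so the splitting field has degree 36 over Q.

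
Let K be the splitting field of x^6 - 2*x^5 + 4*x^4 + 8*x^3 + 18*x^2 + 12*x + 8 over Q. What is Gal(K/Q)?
S_4, S_4(6c), the S_4-action on 6 points not in A_6

The polynomial f is an irreducible sextic over Q, so G = Gal(f/Q) is one of the 16 transitive subgroups 6T1, ..., 6T16 of S_6. The discriminant of f is -4014080000, which is not a perfect square, so G is not contained in A_6. The transitive groups of degree 6 not contained in A_6 are: C_6 (6T1, order 6), S_3 (6T2, order 6), D_6 (6T3, order 12), C_3 x S_3 (6T5, order 18), A_4 x C_2 (6T6, order 24), S_4 (6T8, order 24), S_3 x S_3 (6T9, order 36), S_4 x C_2 (6T11, order 48), (S_3 x S_3) : C_2 (6T13, order 72), PGL(2,5) (6T14, order 120), S_6 (6T16, order 720). By Dedekind's theorem, for a prime p not dividing disc(f) the degrees of the irreducible factors of f mod p form the cycle type of an element of G. Factoring f modulo the 22 such primes p <= 97 (skipping 2, 5, 7, which divide the discriminant), each new pattern first appears at: mod 3: f = (x^3 + 2x + 2)(x^3 + x^2 + 2x + 1), pattern 3+3; mod 13: f = (x + 1)(x + 6)(x^4 + 4x^3 + 9x^2 + 12x + 10), pattern 4+1+1; mod 37: f = (x^2 + 5x + 21)(x^2 + 7x + 25)(x^2 + 23x + 17), pattern 2+2+2; mod 43: f = (x + 16)(x + 40)(x^2 + 8x + 20)(x^2 + 20x + 24), pattern 2+2+1+1. No other pattern occurs in this range, so the set of observed cycle types is {3+3, 4+1+1, 2+2+2, 2+2+1+1}. The candidates containing elements of all these cycle types are S_4 (6T8) of order 24, S_4 x C_2 (6T11) of order 48, PGL(2,5) (6T14) of order 120, S_6 (6T16) of order 720; the others are excluded. The observed types are precisely the cycle types that occur in S_4 (6T8) (apart from the identity). Each of the other remaining candidates has further cycle types, and by the Chebotarev density theorem the matching factorization patterns would occur for a proportion of primes equal to their share of the group: S_4 x C_2 (6T11) additionally contains elements of type 6, 4+2, 2+1+1+1+1 (17 of its 48 elements, about 35% of primes); PGL(2,5) (6T14) additionally contains elements of type 6, 5+1 (44 of its 120 elements, about 37% of primes); S_6 (6T16) additionally contains elements of type 6, 5+1, 4+2, 3+2+1, 3+1+1+1, 2+1+1+1+1 (529 of its 720 elements, about 73% of primes). None of the 22 primes tested shows any such pattern (for each of these groups the chance of that is below 10^-4), which rules them out. Hence G = S_4 (6T8), of order 24.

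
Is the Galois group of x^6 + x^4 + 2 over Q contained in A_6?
No

The polynomial is irreducible of degree 6 over Q. Its discriminant is -1722368, which is not a perfect square. A Galois group lies in the alternating group exactly when the discriminant is a square in Q, so the Galois group (S_4 x C_2) is not contained in A_6.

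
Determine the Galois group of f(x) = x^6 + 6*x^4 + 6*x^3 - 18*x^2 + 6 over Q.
S_3 x S_3 (order 36)

The polynomial f is an irreducible sextic over Q, so G = Gal(f/Q) is one of the 16 transitive subgroups 6T1, ..., 6T16 of S_6. The discriminant of f is 14154124032, which is not a perfect square, so G is not contained in A_6. The transitive groups of degree 6 not contained in A_6 are: C_6 (6T1, order 6), S_3 (6T2, order 6), D_6 (6T3, order 12), C_3 x S_3 (6T5, order 18), A_4 x C_2 (6T6, order 24), S_4 (6T8, order 24), S_3 x S_3 (6T9, order 36), S_4 x C_2 (6T11, order 48), (S_3 x S_3) : C_2 (6T13, order 72), PGL(2,5) (6T14, order 120), S_6 (6T16, order 720). By Dedekind's theorem, for a prime p not dividing disc(f) the degrees of the irreducible factors of f mod p form the cycle type of an element of G. Factoring f modulo the 22 such primes p <= 97 (skipping 2, 3, 53, which divide the discriminant), each new pattern first appears at: mod 5: f = (x^6 + x^4 + x^3 + 2x^2 + 1), pattern 6; mod 11: f = (x + 1)(x + 8)(x^2 + 3x + 8)(x^2 + 10x + 8), pattern 2+2+1+1; mod 13: f = (x + 3)(x + 4)(x + 6)(x^3 + 4x + 12), pattern 3+1+1+1; mod 31: f = (x^2 + x + 18)(x^2 + 6x + 14)(x^2 + 24x + 17), pattern 2+2+2; mod 97: f = (x^3 + 33x + 13)(x^3 + 70x + 90), pattern 3+3. No other pattern occurs in this range, so the set of observed cycle types is {6, 2+2+1+1, 3+1+1+1, 2+2+2, 3+3}. The candidates containing elements of all these cycle types are S_3 x S_3 (6T9) of order 36, (S_3 x S_3) : C_2 (6T13) of order 72, S_6 (6T16) of order 720; the others are excluded. The observed types are precisely the cycle types that occur in S_3 x S_3 (6T9) (apart from the identity). Each of the other remaining candidates has further cycle types, and by the Chebotarev density theorem the matching factorization patterns would occur for a proportion of primes equal to their share of the group: (S_3 x S_3) : C_2 (6T13) additionally contains elements of type 4+2, 3+2+1, 2+1+1+1+1 (36 of its 72 elements, about 50% of primes); S_6 (6T16) additionally contains elements of type 5+1, 4+2, 4+1+1, 3+2+1, 2+1+1+1+1 (459 of its 720 elements, about 64% of primes). None of the 22 primes tested shows any such pattern (for each of these groups the chance of that is below 10^-4), which rules them out. Hence G = S_3 x S_3 (6T9), of order 36.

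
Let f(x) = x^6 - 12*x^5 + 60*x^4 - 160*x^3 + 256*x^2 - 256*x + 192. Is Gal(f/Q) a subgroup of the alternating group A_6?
No

The polynomial is irreducible of degree 6 over Q. Its discriminant is -66039417143296, which is not a perfect square. A Galois group lies in the alternating group exactly when the discriminant is a square in Q, so the Galois group (S_4 x C_2) is not contained in A_6.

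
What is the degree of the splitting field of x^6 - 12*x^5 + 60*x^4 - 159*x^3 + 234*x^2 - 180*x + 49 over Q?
The degree of the splitting field over Q equals the order of the Galois group, so first determine the group. The polynomial f is an irreducible sextic over Q, so G = Gal(f/Q) is one of the 16 transitive subgroups 6T1, ..., 6T16 of S_6. The discriminant of f is 871199469, which is not a perfect square, so G is not contained in A_6. The transitive groups of degree 6 not contained in A_6 are: C_6 (6T1, order 6), S_3 (6T2, order 6), D_6 (6T3, order 12), C_3 x S_3 (6T5, order 18), A_4 x C_2 (6T6, order 24), S_4 (6T8, order 24), S_3 x S_3 (6T9, order 36), S_4 x C_2 (6T11, order 48), (S_3 x S_3) : C_2 (6T13, order 72), PGL(2,5) (6T14, order 120), S_6 (6T16, order 720). By Dedekind's theorem, for a prime p not dividing disc(f) the degrees of the irreducible factors of f mod p form the cycle type of an element of G. Factoring f modulo the 16 such primes p <= 67 (skipping 3, 7, 29, which divide the discriminant), each new pattern first appears at: mod 2: f = (x^6 + x^3 + 1), pattern 6; mod 5: f = (x + 1)(x + 2)(x^2 + 2x + 3)(x^2 + 3x + 4), pattern 2+2+1+1; mod 13: f = (x + 5)(x + 6)(x + 9)(x^3 + 7x^2 + 12x + 1), pattern 3+1+1+1; mod 19: f = (x^2 + 6)(x^2 + 2x + 5)(x^2 + 5x + 1), pattern 2+2+2; mod 67: f = (x^3 + 61x^2 + 12x + 11)(x^3 + 61x^2 + 12x + 41), pattern 3+3. No other pattern occurs in this range, so the set of observed cycle types is {6, 2+2+1+1, 3+1+1+1, 2+2+2, 3+3}. The candidates containing elements of all these cycle types are S_3 x S_3 (6T9) of order 36, (S_3 x S_3) : C_2 (6T13) of order 72, S_6 (6T16) of order 720; the others are excluded. The observed types are precisely the cycle types that occur in S_3 x S_3 (6T9) (apart from the identity). Each of the other remaining candidates has further cycle types, and by the Chebotarev density theorem the matching factorization patterns would occur for a proportion of primes equal to their share of the group: (S_3 x S_3) : C_2 (6T13) additionally contains elements of type 4+2, 3+2+1, 2+1+1+1+1 (36 of its 72 elements, about 50% of primes); S_6 (6T16) additionally contains elements of type 5+1, 4+2, 4+1+1, 3+2+1, 2+1+1+1+1 (459 of its 720 elements, about 64% of primes). None of the 16 primes tested shows any such pattern (for each of these groups the chance of that is below 10^-4), which rules them out. Hence G = S_3 x S_3 (6T9), of order 36. The Galois group S_3 x S_3 (6T9) has order 36, so the splitting field has degree 36 over Q.

36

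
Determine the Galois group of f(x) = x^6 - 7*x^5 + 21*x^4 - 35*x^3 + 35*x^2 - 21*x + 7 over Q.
The polynomial f is an irreducible sextic over Q, so G = Gal(f/Q) is one of the 16 transitive subgroups 6T1, ..., 6T16 of S_6. The discriminant of f is -16807, which is not a perfect square, so G is not contained in A_6. The transitive groups of degree 6 not contained in A_6 are: C_6 (6T1, order 6), S_3 (6T2, order 6), D_6 (6T3, order 12), C_3 x S_3 (6T5, order 18), A_4 x C_2 (6T6, order 24), S_4 (6T8, order 24), S_3 x S_3 (6T9, order 36), S_4 x C_2 (6T11, order 48), (S_3 x S_3) : C_2 (6T13, order 72), PGL(2,5) (6T14, order 120), S_6 (6T16, order 720). By Dedekind's theorem, for a prime p not dividing disc(f) the degrees of the irreducible factors of f mod p form the cycle type of an element of G. Factoring f modulo the 37 such primes p <= 163 (skipping 7, which divides the discriminant), each new pattern first appears at: mod 2: f = (x^3 + x + 1)(x^3 + x^2 + 1), pattern 3+3; mod 3: f = (x^6 + 2x^5 + x^3 + 2x^2 + 1), pattern 6; mod 13: f = (x^2 + 5x + 8)(x^2 + 6x + 7)(x^2 + 8x + 5), pattern 2+2+2; mod 29: f = (x + 6)(x + 15)(x + 19)(x + 22)(x + 23)(x + 24), pattern 1+1+1+1+1+1. No other pattern occurs in this range, so the set of observed cycle types is {3+3, 6, 2+2+2, 1+1+1+1+1+1}. The candidates containing elements of all these cycle types are C_6 (6T1) of order 6, D_6 (6T3) of order 12, C_3 x S_3 (6T5) of order 18, A_4 x C_2 (6T6) of order 24, S_3 x S_3 (6T9) of order 36, S_4 x C_2 (6T11) of order 48, (S_3 x S_3) : C_2 (6T13) of order 72, PGL(2,5) (6T14) of order 120, S_6 (6T16) of order 720; the others are excluded. The observed types are precisely the cycle types that occur in C_6 (6T1). Each of the other remaining candidates has further cycle types, and by the Chebotarev density theorem the matching factorization patterns would occur for a proportion of primes equal to their share of the group: D_6 (6T3) additionally contains elements of type 2+2+1+1 (3 of its 12 elements, about 25% of primes); C_3 x S_3 (6T5) additionally contains elements of type 3+1+1+1 (4 of its 18 elements, about 22% of primes); A_4 x C_2 (6T6) additionally contains elements of type 2+2+1+1, 2+1+1+1+1 (6 of its 24 elements, about 25% of primes); S_3 x S_3 (6T9) additionally contains elements of type 3+1+1+1, 2+2+1+1 (13 of its 36 elements, about 36% of primes); S_4 x C_2 (6T11) additionally contains elements of type 4+2, 4+1+1, 2+2+1+1, 2+1+1+1+1 (24 of its 48 elements, about 50% of primes); (S_3 x S_3) : C_2 (6T13) additionally contains elements of type 4+2, 3+2+1, 3+1+1+1, 2+2+1+1, 2+1+1+1+1 (49 of its 72 elements, about 68% of primes); PGL(2,5) (6T14) additionally contains elements of type 5+1, 4+1+1, 2+2+1+1 (69 of its 120 elements, about 58% of primes); S_6 (6T16) additionally contains elements of type 5+1, 4+2, 4+1+1, 3+2+1, 3+1+1+1, 2+2+1+1, 2+1+1+1+1 (544 of its 720 elements, about 76% of primes). None of the 37 primes tested shows any such pattern (for each of these groups the chance of that is below 10^-4), which rules them out. Hence G = C_6 (6T1), of order 6.

C_6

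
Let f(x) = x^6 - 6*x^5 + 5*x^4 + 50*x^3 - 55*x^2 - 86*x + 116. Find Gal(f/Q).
The polynomial f is an irreducible sextic over Q, so G = Gal(f/Q) is one of the 16 transitive subgroups 6T1, ..., 6T16 of S_6. The discriminant of f is 38875225000000 = 6235000^2, a perfect square, so G is contained in A_6. The transitive groups of degree 6 contained in A_6 are: A_4 (6T4, order 12), S_4 (6T7, order 24), (C_3 x C_3) : C_4 (6T10, order 36), PSL(2,5) (6T12, order 60), A_6 (6T15, order 360). By Dedekind's theorem, for a prime p not dividing disc(f) the degrees of the irreducible factors of f mod p form the cycle type of an element of G. Factoring f modulo the 19 such primes p <= 83 (skipping 2, 5, 29, 43, which divide the discriminant), each new pattern first appears at: mod 3: f = (x^2 + 2x + 2)(x^4 + x^3 + x^2 + x + 1), pattern 4+2; mod 11: f = (x^3 + x^2 + 2)(x^3 + 4x^2 + x + 3), pattern 3+3; mod 19: f = (x + 3)(x + 17)(x^2 + 4x + 2)(x^2 + 8x + 3), pattern 2+2+1+1; mod 61: f = (x + 18)(x + 36)(x + 39)(x^3 + 23x^2 + 53x + 20), pattern 3+1+1+1. No other pattern occurs in this range, so the set of observed cycle types is {4+2, 3+3, 2+2+1+1, 3+1+1+1}. The candidates containing elements of all these cycle types are (C_3 x C_3) : C_4 (6T10) of order 36, A_6 (6T15) of order 360; the others are excluded. The observed types are precisely the cycle types that occur in (C_3 x C_3) : C_4 (6T10) (apart from the identity). Each of the other remaining candidates has further cycle types, and by the Chebotarev density theorem the matching factorization patterns would occur for a proportion of primes equal to their share of the group: A_6 (6T15) additionally contains elements of type 5+1 (144 of its 360 elements, about 40% of primes). None of the 19 primes tested shows any such pattern (for each of these groups the chance of that is below 10^-4), which rules them out. Hence G = (C_3 x C_3) : C_4 (6T10), of order 36.

(C_3 x C_3) : C_4 (also written G36+)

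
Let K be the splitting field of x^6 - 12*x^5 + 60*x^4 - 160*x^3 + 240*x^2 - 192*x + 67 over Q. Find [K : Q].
The degree of the splitting field over Q equals the order of the Galois group, so first determine the group. The polynomial f is an irreducible sextic over Q, so G = Gal(f/Q) is one of the 16 transitive subgroups 6T1, ..., 6T16 of S_6. The discriminant of f is -11337408, which is not a perfect square, so G is not contained in A_6. The transitive groups of degree 6 not contained in A_6 are: C_6 (6T1, order 6), S_3 (6T2, order 6), D_6 (6T3, order 12), C_3 x S_3 (6T5, order 18), A_4 x C_2 (6T6, order 24), S_4 (6T8, order 24), S_3 x S_3 (6T9, order 36), S_4 x C_2 (6T11, order 48), (S_3 x S_3) : C_2 (6T13, order 72), PGL(2,5) (6T14, order 120), S_6 (6T16, order 720). By Dedekind's theorem, for a prime p not dividing disc(f) the degrees of the irreducible factors of f mod p form the cycle type of an element of G. Factoring f modulo the 23 such primes p <= 97 (skipping 2, 3, which divide the discriminant), each new pattern first appears at: mod 5: f = (x^2 + 3)(x^2 + x + 1)(x^2 + 2x + 4), pattern 2+2+2; mod 7: f = (x^3 + x^2 + 5x + 1)(x^3 + x^2 + 5x + 4), pattern 3+3; mod 61: f = (x + 1)(x + 17)(x + 20)(x + 37)(x + 40)(x + 56), pattern 1+1+1+1+1+1. No other pattern occurs in this range, so the set of observed cycle types is {2+2+2, 3+3, 1+1+1+1+1+1}. The candidates containing elements of all these cycle types are C_6 (6T1) of order 6, S_3 (6T2) of order 6, D_6 (6T3) of order 12, C_3 x S_3 (6T5) of order 18, A_4 x C_2 (6T6) of order 24, S_4 (6T8) of order 24, S_3 x S_3 (6T9) of order 36, S_4 x C_2 (6T11) of order 48, (S_3 x S_3) : C_2 (6T13) of order 72, PGL(2,5) (6T14) of order 120, S_6 (6T16) of order 720; the others are excluded. The observed types are precisely the cycle types that occur in S_3 (6T2). Each of the other remaining candidates has further cycle types, and by the Chebotarev density theorem the matching factorization patterns would occur for a proportion of primes equal to their share of the group: C_6 (6T1) additionally contains elements of type 6 (2 of its 6 elements, about 33% of primes); D_6 (6T3) additionally contains elements of type 6, 2+2+1+1 (5 of its 12 elements, about 42% of primes); C_3 x S_3 (6T5) additionally contains elements of type 6, 3+1+1+1 (10 of its 18 elements, about 56% of primes); A_4 x C_2 (6T6) additionally contains elements of type 6, 2+2+1+1, 2+1+1+1+1 (14 of its 24 elements, about 58% of primes); S_4 (6T8) additionally contains elements of type 4+1+1, 2+2+1+1 (9 of its 24 elements, about 38% of primes); S_3 x S_3 (6T9) additionally contains elements of type 6, 3+1+1+1, 2+2+1+1 (25 of its 36 elements, about 69% of primes); S_4 x C_2 (6T11) additionally contains elements of type 6, 4+2, 4+1+1, 2+2+1+1, 2+1+1+1+1 (32 of its 48 elements, about 67% of primes); (S_3 x S_3) : C_2 (6T13) additionally contains elements of type 6, 4+2, 3+2+1, 3+1+1+1, 2+2+1+1, 2+1+1+1+1 (61 of its 72 elements, about 85% of primes); PGL(2,5) (6T14) additionally contains elements of type 6, 5+1, 4+1+1, 2+2+1+1 (89 of its 120 elements, about 74% of primes); S_6 (6T16) additionally contains elements of type 6, 5+1, 4+2, 4+1+1, 3+2+1, 3+1+1+1, 2+2+1+1, 2+1+1+1+1 (664 of its 720 elements, about 92% of primes). None of the 23 primes tested shows any such pattern (for each of these groups the chance of that is below 10^-4), which rules them out. Hence G = S_3 (6T2), of order 6. The Galois group S_3 (6T2) has order 6, so the splitting field has degree 6 over Q.

6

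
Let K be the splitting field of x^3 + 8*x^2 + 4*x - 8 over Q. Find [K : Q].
The degree of the splitting field over Q equals the order of the Galois group, so first determine the group. The polynomial is an irreducible cubic over Q and its discriminant is 10816 = 104^2, a perfect square. For an irreducible cubic, a square discriminant forces the Galois group to be A_3, the cyclic group of order 3. The Galois group C_3 (3T1) has order 3, so the splitting field has degree 3 over Q.

3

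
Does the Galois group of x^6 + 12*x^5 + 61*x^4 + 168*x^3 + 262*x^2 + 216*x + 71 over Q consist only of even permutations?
The polynomial is irreducible of degree 6 over Q. Its discriminant is 153664 = 392^2, a perfect square. A Galois group lies in the alternating group exactly when the discriminant is a square in Q, so the Galois group (A_4) is contained in A_6.

Yes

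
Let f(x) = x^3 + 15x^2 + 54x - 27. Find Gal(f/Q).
The polynomial is an irreducible cubic over Q and its discriminant is -22599, which is not a perfect square. For an irreducible cubic, a non-square discriminant gives Galois group S_3.

S_3 (order 6)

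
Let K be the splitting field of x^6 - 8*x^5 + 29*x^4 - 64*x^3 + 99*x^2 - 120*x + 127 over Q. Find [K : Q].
The degree of the splitting field over Q equals the order of the Galois group, so first determine the group. The polynomial f is an irreducible sextic over Q, so G = Gal(f/Q) is one of the 16 transitive subgroups 6T1, ..., 6T16 of S_6. The discriminant of f is -18046378835968, which is not a perfect square, so G is not contained in A_6. The transitive groups of degree 6 not contained in A_6 are: C_6 (6T1, order 6), S_3 (6T2, order 6), D_6 (6T3, order 12), C_3 x S_3 (6T5, order 18), A_4 x C_2 (6T6, order 24), S_4 (6T8, order 24), S_3 x S_3 (6T9, order 36), S_4 x C_2 (6T11, order 48), (S_3 x S_3) : C_2 (6T13, order 72), PGL(2,5) (6T14, order 120), S_6 (6T16, order 720). By Dedekind's theorem, for a prime p not dividing disc(f) the degrees of the irreducible factors of f mod p form the cycle type of an element of G. Factoring f modulo the 37 such primes p <= 167 (skipping 2, 7, which divide the discriminant), each new pattern first appears at: mod 3: f = (x^6 + x^5 + 2x^4 + 2x^3 + 1), pattern 6; mod 11: f = (x^3 + 5x^2 + 2)(x^3 + 9x^2 + 6x + 3), pattern 3+3; mod 13: f = (x^2 + x + 2)(x^2 + 5x + 11)(x^2 + 12x + 4), pattern 2+2+2; mod 29: f = (x + 2)(x + 10)(x + 13)(x + 16)(x + 18)(x + 20), pattern 1+1+1+1+1+1. No other pattern occurs in this range, so the set of observed cycle types is {6, 3+3, 2+2+2, 1+1+1+1+1+1}. The candidates containing elements of all these cycle types are C_6 (6T1) of order 6, D_6 (6T3) of order 12, C_3 x S_3 (6T5) of order 18, A_4 x C_2 (6T6) of order 24, S_3 x S_3 (6T9) of order 36, S_4 x C_2 (6T11) of order 48, (S_3 x S_3) : C_2 (6T13) of order 72, PGL(2,5) (6T14) of order 120, S_6 (6T16) of order 720; the others are excluded. The observed types are precisely the cycle types that occur in C_6 (6T1). Each of the other remaining candidates has further cycle types, and by the Chebotarev density theorem the matching factorization patterns would occur for a proportion of primes equal to their share of the group: D_6 (6T3) additionally contains elements of type 2+2+1+1 (3 of its 12 elements, about 25% of primes); C_3 x S_3 (6T5) additionally contains elements of type 3+1+1+1 (4 of its 18 elements, about 22% of primes); A_4 x C_2 (6T6) additionally contains elements of type 2+2+1+1, 2+1+1+1+1 (6 of its 24 elements, about 25% of primes); S_3 x S_3 (6T9) additionally contains elements of type 3+1+1+1, 2+2+1+1 (13 of its 36 elements, about 36% of primes); S_4 x C_2 (6T11) additionally contains elements of type 4+2, 4+1+1, 2+2+1+1, 2+1+1+1+1 (24 of its 48 elements, about 50% of primes); (S_3 x S_3) : C_2 (6T13) additionally contains elements of type 4+2, 3+2+1, 3+1+1+1, 2+2+1+1, 2+1+1+1+1 (49 of its 72 elements, about 68% of primes); PGL(2,5) (6T14) additionally contains elements of type 5+1, 4+1+1, 2+2+1+1 (69 of its 120 elements, about 58% of primes); S_6 (6T16) additionally contains elements of type 5+1, 4+2, 4+1+1, 3+2+1, 3+1+1+1, 2+2+1+1, 2+1+1+1+1 (544 of its 720 elements, about 76% of primes). None of the 37 primes tested shows any such pattern (for each of these groups the chance of that is below 10^-4), which rules them out. Hence G = C_6 (6T1), of order 6. The Galois group C_6 (6T1) has order 6, so the splitting field has degree 6 over Q.

6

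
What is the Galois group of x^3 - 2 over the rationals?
The polynomial is an irreducible cubic over Q and its discriminant is -108, which is not a perfect square. For an irreducible cubic, a non-square discriminant gives Galois group S_3.

S_3 (also written S3)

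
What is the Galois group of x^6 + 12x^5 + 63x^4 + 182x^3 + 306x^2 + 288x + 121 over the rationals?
PGL(2,5)

The polynomial f is an irreducible sextic over Q, so G = Gal(f/Q) is one of the 16 transitive subgroups 6T1, ..., 6T16 of S_6. The discriminant of f is -16003008, which is not a perfect square, so G is not contained in A_6. The transitive groups of degree 6 not contained in A_6 are: C_6 (6T1, order 6), S_3 (6T2, order 6), D_6 (6T3, order 12), C_3 x S_3 (6T5, order 18), A_4 x C_2 (6T6, order 24), S_4 (6T8, order 24), S_3 x S_3 (6T9, order 36), S_4 x C_2 (6T11, order 48), (S_3 x S_3) : C_2 (6T13, order 72), PGL(2,5) (6T14, order 120), S_6 (6T16, order 720). By Dedekind's theorem, for a prime p not dividing disc(f) the degrees of the irreducible factors of f mod p form the cycle type of an element of G. Factoring f modulo the 21 such primes p <= 89 (skipping 2, 3, 7, which divide the discriminant), each new pattern first appears at: mod 5: f = (x^6 + 2x^5 + 3x^4 + 2x^3 + x^2 + 3x + 1), pattern 6; mod 11: f = (x)(x^5 + x^4 + 8x^3 + 6x^2 + 9x + 2), pattern 5+1; mod 13: f = (x + 3)(x + 7)(x^4 + 2x^3 + 9x^2 + 11x + 7), pattern 4+1+1; mod 23: f = (x + 5)(x + 9)(x^2 + 9x + 16)(x^2 + 12x + 14), pattern 2+2+1+1; mod 43: f = (x^3 + 25x^2 + 24x + 21)(x^3 + 30x^2 + 20x + 16), pattern 3+3; mod 61: f = (x^2 + 36x + 40)(x^2 + 47x + 41)(x^2 + 51x + 35), pattern 2+2+2. No other pattern occurs in this range, so the set of observed cycle types is {6, 5+1, 4+1+1, 2+2+1+1, 3+3, 2+2+2}. The candidates containing elements of all these cycle types are PGL(2,5) (6T14) of order 120, S_6 (6T16) of order 720; the others are excluded. The observed types are precisely the cycle types that occur in PGL(2,5) (6T14) (apart from the identity). Each of the other remaining candidates has further cycle types, and by the Chebotarev density theorem the matching factorization patterns would occur for a proportion of primes equal to their share of the group: S_6 (6T16) additionally contains elements of type 4+2, 3+2+1, 3+1+1+1, 2+1+1+1+1 (265 of its 720 elements, about 37% of primes). None of the 21 primes tested shows any such pattern (for each of these groups the chance of that is below 10^-4), which rules them out. Hence G = PGL(2,5) (6T14), of order 120.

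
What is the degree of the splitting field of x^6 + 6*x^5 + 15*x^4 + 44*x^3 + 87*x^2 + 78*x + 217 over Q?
The degree of the splitting field over Q equals the order of the Galois group, so first determine the group. The polynomial f is an irreducible sextic over Q, so G = Gal(f/Q) is one of the 16 transitive subgroups 6T1, ..., 6T16 of S_6. The discriminant of f is -190210142896128, which is not a perfect square, so G is not contained in A_6. The transitive groups of degree 6 not contained in A_6 are: C_6 (6T1, order 6), S_3 (6T2, order 6), D_6 (6T3, order 12), C_3 x S_3 (6T5, order 18), A_4 x C_2 (6T6, order 24), S_4 (6T8, order 24), S_3 x S_3 (6T9, order 36), S_4 x C_2 (6T11, order 48), (S_3 x S_3) : C_2 (6T13, order 72), PGL(2,5) (6T14, order 120), S_6 (6T16, order 720). By Dedekind's theorem, for a prime p not dividing disc(f) the degrees of the irreducible factors of f mod p form the cycle type of an element of G. Factoring f modulo the 33 such primes p <= 149 (skipping 2, 3, which divide the discriminant), each new pattern first appears at: mod 5: f = (x^6 + x^5 + 4x^3 + 2x^2 + 3x + 2), pattern 6; mod 7: f = (x)(x + 4)(x + 6)(x^3 + 3x^2 + 3x + 5), pattern 3+1+1+1; mod 17: f = (x^2 + 10)(x^2 + 11x + 4)(x^2 + 12x + 5), pattern 2+2+2; mod 19: f = (x^3 + 3x^2 + 3x + 10)(x^3 + 3x^2 + 3x + 16), pattern 3+3; mod 73: f = (x + 12)(x + 14)(x + 16)(x + 30)(x + 32)(x + 48), pattern 1+1+1+1+1+1. No other pattern occurs in this range, so the set of observed cycle types is {6, 3+1+1+1, 2+2+2, 3+3, 1+1+1+1+1+1}. The candidates containing elements of all these cycle types are C_3 x S_3 (6T5) of order 18, S_3 x S_3 (6T9) of order 36, (S_3 x S_3) : C_2 (6T13) of order 72, S_6 (6T16) of order 720; the others are excluded. The observed types are precisely the cycle types that occur in C_3 x S_3 (6T5). Each of the other remaining candidates has further cycle types, and by the Chebotarev density theorem the matching factorization patterns would occur for a proportion of primes equal to their share of the group: S_3 x S_3 (6T9) additionally contains elements of type 2+2+1+1 (9 of its 36 elements, about 25% of primes); (S_3 x S_3) : C_2 (6T13) additionally contains elements of type 4+2, 3+2+1, 2+2+1+1, 2+1+1+1+1 (45 of its 72 elements, about 62% of primes); S_6 (6T16) additionally contains elements of type 5+1, 4+2, 4+1+1, 3+2+1, 2+2+1+1, 2+1+1+1+1 (504 of its 720 elements, about 70% of primes). None of the 33 primes tested shows any such pattern (for each of these groups the chance of that is below 10^-4), which rules them out. Hence G = C_3 x S_3 (6T5), of order 18. The Galois group C_3 x S_3 (6T5) has order 18, so the splitting field has degree 18 over Q.

18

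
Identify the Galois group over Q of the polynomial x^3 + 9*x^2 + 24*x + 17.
The polynomial is an irreducible cubic over Q and its discriminant is 81 = 9^2, a perfect square. For an irreducible cubic, a square discriminant forces the Galois group to be A_3, the cyclic group of order 3.

C_3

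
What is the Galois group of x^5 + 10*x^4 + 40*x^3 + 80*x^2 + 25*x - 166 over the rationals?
A_5

The polynomial f is an irreducible quintic over Q, so G = Gal(f/Q) is a transitive subgroup of S_5: one of C_5 (5T1, order 5), D_5 (5T2, order 10), F_20 (5T3, order 20), A_5 (5T4, order 60) or S_5 (5T5, order 120). The discriminant of f is 58564000000 = 242000^2, a perfect square, so G is contained in A_5. The transitive groups of degree 5 contained in A_5 are: C_5 (5T1, order 5), D_5 (5T2, order 10), A_5 (5T4, order 60). By Dedekind's theorem, for a prime p not dividing disc(f) the degrees of the irreducible factors of f mod p form the cycle type of an element of G. Factoring f modulo the 3 such primes p <= 13 (skipping 2, 5, 11, which divide the discriminant), each new pattern first appears at: mod 3: f = (x^5 + x^4 + x^3 + 2x^2 + x + 2), pattern 5; mod 13: f = (x + 7)(x + 9)(x^3 + 7x^2 + 8x + 5), pattern 3+1+1. No other pattern occurs in this range, so the set of observed cycle types is {5, 3+1+1}. Among the candidates above, the only group containing elements of all these cycle types is A_5 (5T4) — each of C_5 (5T1), D_5 (5T2) lacks at least one of them. Hence G = A_5 (5T4), of order 60.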